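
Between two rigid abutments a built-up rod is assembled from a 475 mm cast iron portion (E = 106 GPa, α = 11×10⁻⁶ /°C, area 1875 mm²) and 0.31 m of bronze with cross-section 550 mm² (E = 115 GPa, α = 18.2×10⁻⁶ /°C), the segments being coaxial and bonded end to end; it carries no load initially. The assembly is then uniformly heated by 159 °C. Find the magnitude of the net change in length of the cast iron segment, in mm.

|ΔL| ≈ 0.264 mm

Free thermal expansion of the whole bar: Σ αᵢΔT Lᵢ = 11×10⁻⁶×159×475 + 18.2×10⁻⁶×159×310 = 1.728 mm.
Since the ends are fixed, an axial force P builds up, equal in every segment, with P · Σ Lᵢ/(AᵢEᵢ) = δ_free.
The series flexibility is Σ Lᵢ/(AᵢEᵢ) = 475/(1875×106×10³) + 310/(550×115×10³) = 7.291×10⁻⁶ mm/N.
So P = 1.728 / 7.291×10⁻⁶ = 237 kN, compressive.
For the cast iron segment, free thermal change = 11×10⁻⁶×159×475 = 0.8308 mm and elastic change from P = 237000×475/(1875×106×10³) = 0.5664 mm; these oppose, so the net change is 0.264 mm (segment lengthens).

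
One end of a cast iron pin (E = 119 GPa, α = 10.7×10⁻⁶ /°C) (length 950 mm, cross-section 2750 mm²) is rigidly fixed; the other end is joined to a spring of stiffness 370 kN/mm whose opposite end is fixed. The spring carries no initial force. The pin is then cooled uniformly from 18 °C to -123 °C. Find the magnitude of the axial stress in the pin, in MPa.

If the spring were absent the pin would shorten by αΔT L = 10.7×10⁻⁶ × 141 × 950 = 1.433 mm.
With a force P in the spring, the elastic change of the pin is PL/(AE) and that of the spring is P/k; compatibility requires their sum to equal δ_free.
P [ L/(AE) + 1/k ] = δ_free → P [ 950/(2750×119×10³) + 1/(370×10³) ] = 1.433.
P = 1.433 / 5.606×10⁻⁶ = 255700 N.
σ = P/A = 255700/2750 = 92.97 MPa.

σ ≈ 93 MPa (tensile)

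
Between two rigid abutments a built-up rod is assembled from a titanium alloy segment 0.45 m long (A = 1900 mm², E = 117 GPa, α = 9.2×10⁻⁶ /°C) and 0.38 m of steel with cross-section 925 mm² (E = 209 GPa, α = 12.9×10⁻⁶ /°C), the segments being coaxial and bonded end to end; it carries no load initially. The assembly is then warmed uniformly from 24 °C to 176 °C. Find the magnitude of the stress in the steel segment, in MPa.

σ ≈ 372 MPa (compressive)

Free thermal expansion of the whole bar: Σ αᵢΔT Lᵢ = 9.2×10⁻⁶×152×450 + 12.9×10⁻⁶×152×380 = 1.374 mm.
Since the ends are fixed, an axial force P builds up, equal in every segment, with P · Σ Lᵢ/(AᵢEᵢ) = δ_free.
The series flexibility is Σ Lᵢ/(AᵢEᵢ) = 450/(1900×117×10³) + 380/(925×209×10³) = 3.99×10⁻⁶ mm/N.
Hence P = δ_free / Σ(L/AE) = 1.374/3.99×10⁻⁶ = 344.5 kN (compressive).
σ_{steel} = P / A = 344500 / 925 = 372.4 MPa.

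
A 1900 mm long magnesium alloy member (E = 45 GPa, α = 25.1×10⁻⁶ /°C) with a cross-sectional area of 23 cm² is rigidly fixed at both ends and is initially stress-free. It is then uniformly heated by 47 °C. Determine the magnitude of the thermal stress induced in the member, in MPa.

σ ≈ 53.1 MPa (compressive)

The supports are rigid, so the total axial strain is zero. The restrained thermal strain is ε = αΔT = 25.1×10⁻⁶ × 47 = 1179.7×10⁻⁶.
The stress required to suppress this strain is σ = Eε = 45×10³ × 1179.7×10⁻⁶ = 53.09 MPa, compressive since the member is trying to expand.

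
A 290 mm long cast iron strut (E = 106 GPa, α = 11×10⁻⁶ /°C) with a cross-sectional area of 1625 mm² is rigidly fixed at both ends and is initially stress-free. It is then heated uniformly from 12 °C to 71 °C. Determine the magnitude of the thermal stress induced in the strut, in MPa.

Because both ends are immovable the net strain is zero, and the suppressed thermal strain is αΔT = 11×10⁻⁶ × 59 = 649×10⁻⁶.
Hence σ = E·αΔT = 106×10³ × 649×10⁻⁶ = 68.79 MPa, compressive.

σ ≈ 68.8 MPa (compressive)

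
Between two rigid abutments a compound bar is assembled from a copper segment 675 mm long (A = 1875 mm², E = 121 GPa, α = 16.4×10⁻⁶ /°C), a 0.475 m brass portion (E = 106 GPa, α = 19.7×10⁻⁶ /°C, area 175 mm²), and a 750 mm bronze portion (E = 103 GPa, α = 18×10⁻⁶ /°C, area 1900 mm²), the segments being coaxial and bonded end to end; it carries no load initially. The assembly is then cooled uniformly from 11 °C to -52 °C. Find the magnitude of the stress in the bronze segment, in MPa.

σ ≈ 34.7 MPa (tensile)

Free thermal contraction of the whole bar: Σ αᵢΔT Lᵢ = 16.4×10⁻⁶×63×675 + 19.7×10⁻⁶×63×475 + 18×10⁻⁶×63×750 = 2.137 mm.
The rigid supports impose zero overall length change; the single axial force P common to all segments must satisfy P Σ Lᵢ/(AᵢEᵢ) = δ_free.
The series flexibility is Σ Lᵢ/(AᵢEᵢ) = 675/(1875×121×10³) + 475/(175×106×10³) + 750/(1900×103×10³) = 3.241×10⁻⁵ mm/N.
P = 2.137 / 3.241×10⁻⁵ = 65940 N = 65.94 kN, tensile.
σ_{bronze} = P / A = 65940 / 1900 = 34.71 MPa.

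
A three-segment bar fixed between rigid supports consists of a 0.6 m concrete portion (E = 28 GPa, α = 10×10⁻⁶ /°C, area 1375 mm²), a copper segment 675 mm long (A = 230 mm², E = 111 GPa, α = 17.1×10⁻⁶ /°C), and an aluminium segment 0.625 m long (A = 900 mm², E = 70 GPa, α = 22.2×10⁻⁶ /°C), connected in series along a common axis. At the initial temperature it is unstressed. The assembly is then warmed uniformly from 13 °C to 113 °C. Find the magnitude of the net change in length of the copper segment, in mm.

If the supports were absent, the total length change would be Σ αᵢΔT Lᵢ = 10×10⁻⁶×100×600 + 17.1×10⁻⁶×100×675 + 22.2×10⁻⁶×100×625 = 3.142 mm.
The rigid supports impose zero overall length change; the single axial force P common to all segments must satisfy P Σ Lᵢ/(AᵢEᵢ) = δ_free.
Σ Lᵢ/(AᵢEᵢ) = 600/(1375×28×10³) + 675/(230×111×10³) + 625/(900×70×10³) = 5.194×10⁻⁵ mm/N.
So P = 3.142 / 5.194×10⁻⁵ = 60.48 kN, compressive.
For the copper segment, free thermal change = 17.1×10⁻⁶×100×675 = 1.154 mm and elastic change from P = 60480×675/(230×111×10³) = 1.599 mm; these oppose, so the net change is 0.445 mm (segment shortens).

|ΔL| ≈ 0.445 mm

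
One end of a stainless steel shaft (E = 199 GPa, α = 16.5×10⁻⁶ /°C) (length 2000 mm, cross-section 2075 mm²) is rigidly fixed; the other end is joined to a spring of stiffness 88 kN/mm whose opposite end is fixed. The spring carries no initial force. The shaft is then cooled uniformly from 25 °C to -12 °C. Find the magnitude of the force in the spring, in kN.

Free thermal contraction: δ_free = αΔT L = 16.5×10⁻⁶ × 37 × 2000 = 1.221 mm.
With a force P in the spring, the elastic change of the shaft is PL/(AE) and that of the spring is P/k; compatibility requires their sum to equal δ_free.
P [ L/(AE) + 1/k ] = δ_free → P [ 2000/(2075×199×10³) + 1/(88×10³) ] = 1.221.
P = 1.221 / 1.621×10⁻⁵ = 75340 N.

P ≈ 75.3 kN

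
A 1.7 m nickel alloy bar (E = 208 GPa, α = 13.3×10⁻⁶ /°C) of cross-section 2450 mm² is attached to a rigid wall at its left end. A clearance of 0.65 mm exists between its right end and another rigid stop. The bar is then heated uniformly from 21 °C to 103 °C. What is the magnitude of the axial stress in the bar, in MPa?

Free thermal elongation = αΔT L = 13.3×10⁻⁶ × 82 × 1700 = 1.854 mm.
This exceeds the 0.65 mm gap, so the wall pushes back. The portion of expansion that must be recovered elastically is δ_free − gap = 1.854 − 0.65 = 1.204 mm.
Compatibility: PL/(AE) = 1.204 mm, so σ = P/A = E × (1.204/1700) = 147.3 MPa.

σ ≈ 147 MPa (compressive)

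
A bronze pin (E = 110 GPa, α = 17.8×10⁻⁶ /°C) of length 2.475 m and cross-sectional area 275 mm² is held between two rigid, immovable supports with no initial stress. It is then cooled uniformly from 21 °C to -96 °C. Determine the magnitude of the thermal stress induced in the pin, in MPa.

With length fixed, the mechanical strain must cancel the thermal strain αΔT = 17.8×10⁻⁶ × 117 = 2082.6×10⁻⁶.
The stress required to suppress this strain is σ = Eε = 110×10³ × 2082.6×10⁻⁶ = 229.1 MPa, tensile since the pin is trying to contract.

σ ≈ 229 MPa (tensile)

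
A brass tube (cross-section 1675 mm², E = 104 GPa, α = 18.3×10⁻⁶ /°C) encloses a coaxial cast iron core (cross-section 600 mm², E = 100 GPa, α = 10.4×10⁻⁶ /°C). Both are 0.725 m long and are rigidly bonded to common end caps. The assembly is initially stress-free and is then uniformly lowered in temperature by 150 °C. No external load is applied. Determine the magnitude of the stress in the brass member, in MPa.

σ ≈ 31.6 MPa (tensile)

Both members must finish at the same length. With the larger α, the brass tends to over-contract; the plates restrain it, putting the brass in tension and the cast iron in compression. With no external load the two internal forces are equal and opposite, magnitude P.
Setting the final lengths equal and cancelling L: (α₁ − α₂)ΔT = P/(A₁E₁) + P/(A₂E₂).
|α₁ − α₂|·ΔT = 7.9×10⁻⁶ × 150 = 0.001185.
1/(A₁E₁) + 1/(A₂E₂) = 1/(1675×104×10³) + 1/(600×100×10³) = 2.241×10⁻⁸ N⁻¹.
So P = 0.001185 / 2.241×10⁻⁸ = 52.88 kN.
σ_{brass} = P/A₁ = 52880/1675 = 31.57 MPa, tensile.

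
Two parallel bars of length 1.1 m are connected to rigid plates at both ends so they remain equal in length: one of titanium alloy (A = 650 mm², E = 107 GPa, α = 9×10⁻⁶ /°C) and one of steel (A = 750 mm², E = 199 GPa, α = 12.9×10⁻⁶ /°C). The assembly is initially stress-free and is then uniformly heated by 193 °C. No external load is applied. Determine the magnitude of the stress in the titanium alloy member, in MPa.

σ ≈ 54.9 MPa (tensile)

Both members must finish at the same length. With the larger α, the steel tends to over-expand; the plates restrain it, putting the steel in compression and the titanium alloy in tension. With no external load the two internal forces are equal and opposite, magnitude P.
Compatibility of the two members (thermal + elastic change equal): (α₁ − α₂)ΔT = P·[1/(A₁E₁) + 1/(A₂E₂)].
|α₁ − α₂|·ΔT = 3.9×10⁻⁶ × 193 = 0.0007527.
1/(A₁E₁) + 1/(A₂E₂) = 1/(650×107×10³) + 1/(750×199×10³) = 2.108×10⁻⁸ N⁻¹.
P = 0.0007527 / 2.108×10⁻⁸ = 35710 N = 35.71 kN.
σ_{titanium alloy} = P/A₁ = 35710/650 = 54.94 MPa, tensile.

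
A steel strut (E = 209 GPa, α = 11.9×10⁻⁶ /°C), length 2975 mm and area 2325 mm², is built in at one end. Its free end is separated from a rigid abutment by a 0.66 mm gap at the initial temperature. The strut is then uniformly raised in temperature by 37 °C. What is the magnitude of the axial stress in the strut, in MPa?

If the wall were absent the strut would grow by αΔT L = 11.9×10⁻⁶ × 37 × 2975 = 1.31 mm.
This exceeds the 0.66 mm gap, so the wall pushes back. The portion of expansion that must be recovered elastically is δ_free − gap = 1.31 − 0.66 = 0.6499 mm.
Compatibility: PL/(AE) = 0.6499 mm, so σ = P/A = E × (0.6499/2975) = 45.66 MPa.

σ ≈ 45.7 MPa (compressive)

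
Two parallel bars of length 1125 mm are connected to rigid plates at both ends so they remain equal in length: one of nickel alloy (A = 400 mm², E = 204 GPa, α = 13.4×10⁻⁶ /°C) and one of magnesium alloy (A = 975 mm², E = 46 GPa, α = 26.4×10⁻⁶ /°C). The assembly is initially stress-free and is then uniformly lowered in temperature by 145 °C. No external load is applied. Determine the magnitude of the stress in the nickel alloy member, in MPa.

Equilibrium of a rigid end plate with no external load gives equal and opposite internal forces ±P in the two members. Since α_{magnesium alloy} > α_{nickel alloy}, cooling drives the magnesium alloy into tension and the nickel alloy into compression.
Setting the final lengths equal and cancelling L: (α₁ − α₂)ΔT = P/(A₁E₁) + P/(A₂E₂).
|α₁ − α₂|·ΔT = 13×10⁻⁶ × 145 = 0.001885.
1/(A₁E₁) + 1/(A₂E₂) = 1/(400×204×10³) + 1/(975×46×10³) = 3.455×10⁻⁸ N⁻¹.
P = 0.001885 / 3.455×10⁻⁸ = 54560 N = 54.56 kN.
σ_{nickel alloy} = P/A₁ = 54560/400 = 136.4 MPa, compressive.

σ ≈ 136 MPa (compressive)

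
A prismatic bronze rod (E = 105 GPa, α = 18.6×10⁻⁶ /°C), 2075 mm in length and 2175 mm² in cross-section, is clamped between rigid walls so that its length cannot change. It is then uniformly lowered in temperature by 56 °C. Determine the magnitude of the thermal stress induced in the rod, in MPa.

σ ≈ 109 MPa (tensile)

With length fixed, the mechanical strain must cancel the thermal strain αΔT = 18.6×10⁻⁶ × 56 = 1041.6×10⁻⁶.
The stress required to suppress this strain is σ = Eε = 105×10³ × 1041.6×10⁻⁶ = 109.4 MPa, tensile since the rod is trying to contract.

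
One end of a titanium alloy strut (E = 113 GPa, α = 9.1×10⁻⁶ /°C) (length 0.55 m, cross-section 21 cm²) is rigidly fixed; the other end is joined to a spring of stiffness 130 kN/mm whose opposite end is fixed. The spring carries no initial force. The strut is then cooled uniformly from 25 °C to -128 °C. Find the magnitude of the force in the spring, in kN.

Free thermal contraction: δ_free = αΔT L = 9.1×10⁻⁶ × 153 × 550 = 0.7658 mm.
With a force P in the spring, the elastic change of the strut is PL/(AE) and that of the spring is P/k; compatibility requires their sum to equal δ_free.
P [ L/(AE) + 1/k ] = δ_free → P [ 550/(2100×113×10³) + 1/(130×10³) ] = 0.7658.
P = 0.7658 / 1.001×10⁻⁵ = 76500 N.

P ≈ 76.5 kN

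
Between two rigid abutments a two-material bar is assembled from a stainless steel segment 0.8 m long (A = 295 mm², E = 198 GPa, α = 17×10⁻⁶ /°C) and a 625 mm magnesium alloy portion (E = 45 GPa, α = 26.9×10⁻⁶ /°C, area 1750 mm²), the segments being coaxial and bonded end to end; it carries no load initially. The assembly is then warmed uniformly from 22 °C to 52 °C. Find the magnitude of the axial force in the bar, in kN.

P ≈ 42.2 kN (compressive)

If the supports were absent, the total length change would be Σ αᵢΔT Lᵢ = 17×10⁻⁶×30×800 + 26.9×10⁻⁶×30×625 = 0.9124 mm.
The rigid supports impose zero overall length change; the single axial force P common to all segments must satisfy P Σ Lᵢ/(AᵢEᵢ) = δ_free.
Σ Lᵢ/(AᵢEᵢ) = 800/(295×198×10³) + 625/(1750×45×10³) = 2.163×10⁻⁵ mm/N.
Hence P = δ_free / Σ(L/AE) = 0.9124/2.163×10⁻⁵ = 42.18 kN (compressive).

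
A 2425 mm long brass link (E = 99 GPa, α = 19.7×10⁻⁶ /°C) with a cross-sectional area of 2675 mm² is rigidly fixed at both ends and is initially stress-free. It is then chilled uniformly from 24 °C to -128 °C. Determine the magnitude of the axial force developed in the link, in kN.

With zero net strain, σ = E·αΔT = 99 GPa × 19.7×10⁻⁶ × 152 = 296.4 MPa.
Then P = σA = 296.4 × 2675 mm² = 793 kN, tensile.

P ≈ 793 kN (tensile)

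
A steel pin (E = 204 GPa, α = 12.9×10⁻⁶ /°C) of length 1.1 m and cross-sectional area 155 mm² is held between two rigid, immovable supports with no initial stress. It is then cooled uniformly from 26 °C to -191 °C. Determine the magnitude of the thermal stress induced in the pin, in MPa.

σ ≈ 571 MPa (tensile)

With length fixed, the mechanical strain must cancel the thermal strain αΔT = 12.9×10⁻⁶ × 217 = 2799.3×10⁻⁶.
The stress required to suppress this strain is σ = Eε = 204×10³ × 2799.3×10⁻⁶ = 571.1 MPa, tensile since the pin is trying to contract.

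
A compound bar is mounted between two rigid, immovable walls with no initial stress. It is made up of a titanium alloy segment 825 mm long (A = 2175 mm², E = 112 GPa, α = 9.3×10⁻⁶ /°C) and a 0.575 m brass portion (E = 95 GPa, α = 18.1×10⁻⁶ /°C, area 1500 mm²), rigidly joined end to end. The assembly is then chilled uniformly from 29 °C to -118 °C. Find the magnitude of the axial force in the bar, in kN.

P ≈ 358 kN (tensile)

With the walls removed the bar would change length by δ_free = Σ αᵢΔT Lᵢ = 9.3×10⁻⁶×147×825 + 18.1×10⁻⁶×147×575 = 2.658 mm.
The rigid supports impose zero overall length change; the single axial force P common to all segments must satisfy P Σ Lᵢ/(AᵢEᵢ) = δ_free.
Σ Lᵢ/(AᵢEᵢ) = 825/(2175×112×10³) + 575/(1500×95×10³) = 7.422×10⁻⁶ mm/N.
P = 2.658 / 7.422×10⁻⁶ = 358100 N = 358.1 kN, tensile.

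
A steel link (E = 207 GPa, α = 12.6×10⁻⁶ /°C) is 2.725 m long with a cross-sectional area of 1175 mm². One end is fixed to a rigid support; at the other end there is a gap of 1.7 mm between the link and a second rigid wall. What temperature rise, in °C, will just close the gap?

ΔT ≈ 49.5 °C

Contact occurs when the free expansion equals the gap: αΔT L = 1.7 mm.
So ΔT = g/(αL) = 1.7/(12.6×10⁻⁶ × 2725) = 49.51 °C.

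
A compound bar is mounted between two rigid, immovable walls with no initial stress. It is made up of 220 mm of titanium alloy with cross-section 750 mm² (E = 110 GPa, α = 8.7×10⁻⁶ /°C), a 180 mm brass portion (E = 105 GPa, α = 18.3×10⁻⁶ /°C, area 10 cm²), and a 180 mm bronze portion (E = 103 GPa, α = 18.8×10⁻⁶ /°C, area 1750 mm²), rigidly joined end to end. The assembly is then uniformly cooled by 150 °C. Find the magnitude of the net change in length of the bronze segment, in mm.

|ΔL| ≈ 0.268 mm

Free thermal contraction of the whole bar: Σ αᵢΔT Lᵢ = 8.7×10⁻⁶×150×220 + 18.3×10⁻⁶×150×180 + 18.8×10⁻⁶×150×180 = 1.289 mm.
The rigid supports impose zero overall length change; the single axial force P common to all segments must satisfy P Σ Lᵢ/(AᵢEᵢ) = δ_free.
Σ Lᵢ/(AᵢEᵢ) = 220/(750×110×10³) + 180/(1000×105×10³) + 180/(1750×103×10³) = 5.38×10⁻⁶ mm/N.
Hence P = δ_free / Σ(L/AE) = 1.289/5.38×10⁻⁶ = 239.6 kN (tensile).
For the bronze segment, free thermal change = 18.8×10⁻⁶×150×180 = 0.5076 mm and elastic change from P = 239600×180/(1750×103×10³) = 0.2392 mm; these oppose, so the net change is 0.268 mm (segment shortens).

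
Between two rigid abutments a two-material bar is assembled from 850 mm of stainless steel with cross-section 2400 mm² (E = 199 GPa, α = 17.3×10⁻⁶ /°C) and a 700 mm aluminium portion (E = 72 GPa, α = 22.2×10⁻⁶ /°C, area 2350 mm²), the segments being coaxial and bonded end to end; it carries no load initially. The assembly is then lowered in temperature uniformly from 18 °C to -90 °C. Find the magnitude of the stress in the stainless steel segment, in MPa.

Free thermal contraction of the whole bar: Σ αᵢΔT Lᵢ = 17.3×10⁻⁶×108×850 + 22.2×10⁻⁶×108×700 = 3.266 mm.
Since the ends are fixed, an axial force P builds up, equal in every segment, with P · Σ Lᵢ/(AᵢEᵢ) = δ_free.
The series flexibility is Σ Lᵢ/(AᵢEᵢ) = 850/(2400×199×10³) + 700/(2350×72×10³) = 5.917×10⁻⁶ mm/N.
So P = 3.266 / 5.917×10⁻⁶ = 552.1 kN, tensile.
σ_{stainless steel} = P / A = 552100 / 2400 = 230 MPa.

σ ≈ 230 MPa (tensile)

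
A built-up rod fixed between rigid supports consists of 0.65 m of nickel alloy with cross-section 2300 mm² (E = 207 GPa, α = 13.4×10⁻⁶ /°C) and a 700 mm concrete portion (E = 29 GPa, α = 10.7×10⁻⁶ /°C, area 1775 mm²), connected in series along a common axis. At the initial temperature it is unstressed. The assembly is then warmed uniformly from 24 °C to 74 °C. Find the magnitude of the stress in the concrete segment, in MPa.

If the supports were absent, the total length change would be Σ αᵢΔT Lᵢ = 13.4×10⁻⁶×50×650 + 10.7×10⁻⁶×50×700 = 0.81 mm.
Since the ends are fixed, an axial force P builds up, equal in every segment, with P · Σ Lᵢ/(AᵢEᵢ) = δ_free.
The series flexibility is Σ Lᵢ/(AᵢEᵢ) = 650/(2300×207×10³) + 700/(1775×29×10³) = 1.496×10⁻⁵ mm/N.
Hence P = δ_free / Σ(L/AE) = 0.81/1.496×10⁻⁵ = 54.13 kN (compressive).
σ_{concrete} = P / A = 54130 / 1775 = 30.5 MPa.

σ ≈ 30.5 MPa (compressive)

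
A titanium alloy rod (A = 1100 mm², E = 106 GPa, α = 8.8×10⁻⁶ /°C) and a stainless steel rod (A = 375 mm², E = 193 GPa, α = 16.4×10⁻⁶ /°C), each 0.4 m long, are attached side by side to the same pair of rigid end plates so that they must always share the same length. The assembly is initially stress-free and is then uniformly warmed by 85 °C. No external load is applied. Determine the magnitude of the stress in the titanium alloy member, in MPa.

The stainless steel has the larger α, so on heating it would change length more than the titanium alloy if both were free. The rigid plates force a common final length, so the stainless steel is put into compression and the titanium alloy into tension, with equal and opposite forces P (no external load).
Compatibility of the two members (thermal + elastic change equal): (α₁ − α₂)ΔT = P·[1/(A₁E₁) + 1/(A₂E₂)].
|α₁ − α₂|·ΔT = 7.6×10⁻⁶ × 85 = 0.000646.
1/(A₁E₁) + 1/(A₂E₂) = 1/(1100×106×10³) + 1/(375×193×10³) = 2.239×10⁻⁸ N⁻¹.
P = 0.000646 / 2.239×10⁻⁸ = 28850 N = 28.85 kN.
σ_{titanium alloy} = P/A₁ = 28850/1100 = 26.23 MPa, tensile.

σ ≈ 26.2 MPa (tensile)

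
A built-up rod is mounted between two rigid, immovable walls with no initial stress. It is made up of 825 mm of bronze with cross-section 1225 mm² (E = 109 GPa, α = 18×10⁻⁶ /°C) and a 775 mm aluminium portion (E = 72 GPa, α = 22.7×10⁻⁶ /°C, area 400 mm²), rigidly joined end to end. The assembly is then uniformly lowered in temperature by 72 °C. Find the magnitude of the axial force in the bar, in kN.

P ≈ 70.6 kN (tensile)

Free thermal contraction of the whole bar: Σ αᵢΔT Lᵢ = 18×10⁻⁶×72×825 + 22.7×10⁻⁶×72×775 = 2.336 mm.
The walls prevent any net length change, so an axial force P (same in every segment) develops. Compatibility: P · Σ Lᵢ/(AᵢEᵢ) = δ_free.
Σ Lᵢ/(AᵢEᵢ) = 825/(1225×109×10³) + 775/(400×72×10³) = 3.309×10⁻⁵ mm/N.
Hence P = δ_free / Σ(L/AE) = 2.336/3.309×10⁻⁵ = 70.59 kN (tensile).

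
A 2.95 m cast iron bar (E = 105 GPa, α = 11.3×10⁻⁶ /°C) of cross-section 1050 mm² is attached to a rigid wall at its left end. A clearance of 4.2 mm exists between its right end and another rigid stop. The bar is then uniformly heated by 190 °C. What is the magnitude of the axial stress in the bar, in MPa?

If the wall were absent the bar would grow by αΔT L = 11.3×10⁻⁶ × 190 × 2950 = 6.334 mm.
After closing the 4.2 mm clearance, 6.334 − 4.2 = 2.134 mm of expansion remains to be suppressed by the wall.
Compatibility: PL/(AE) = 2.134 mm, so σ = P/A = E × (2.134/2950) = 75.94 MPa.

σ ≈ 75.9 MPa (compressive)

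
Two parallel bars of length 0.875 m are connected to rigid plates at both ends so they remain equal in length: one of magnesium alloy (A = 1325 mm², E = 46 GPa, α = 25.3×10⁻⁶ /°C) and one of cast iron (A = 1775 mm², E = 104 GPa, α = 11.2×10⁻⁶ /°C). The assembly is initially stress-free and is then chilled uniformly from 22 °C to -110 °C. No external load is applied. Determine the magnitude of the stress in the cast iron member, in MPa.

Both members must finish at the same length. With the larger α, the magnesium alloy tends to over-contract; the plates restrain it, putting the magnesium alloy in tension and the cast iron in compression. With no external load the two internal forces are equal and opposite, magnitude P.
Compatibility of the two members (thermal + elastic change equal): (α₁ − α₂)ΔT = P·[1/(A₁E₁) + 1/(A₂E₂)].
|α₁ − α₂|·ΔT = 14.1×10⁻⁶ × 132 = 0.001861.
1/(A₁E₁) + 1/(A₂E₂) = 1/(1325×46×10³) + 1/(1775×104×10³) = 2.182×10⁻⁸ N⁻¹.
P = 0.001861 / 2.182×10⁻⁸ = 85280 N = 85.28 kN.
σ_{cast iron} = P/A₂ = 85280/1775 = 48.05 MPa, compressive.

σ ≈ 48 MPa (compressive)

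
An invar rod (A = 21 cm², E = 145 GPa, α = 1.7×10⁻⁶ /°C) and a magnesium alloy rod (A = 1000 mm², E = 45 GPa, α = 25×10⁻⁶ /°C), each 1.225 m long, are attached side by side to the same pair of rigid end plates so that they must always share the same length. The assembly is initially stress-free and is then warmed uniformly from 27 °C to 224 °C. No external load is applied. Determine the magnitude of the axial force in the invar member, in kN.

P ≈ 180 kN (tensile in the invar)

Both members must finish at the same length. With the larger α, the magnesium alloy tends to over-expand; the plates restrain it, putting the magnesium alloy in compression and the invar in tension. With no external load the two internal forces are equal and opposite, magnitude P.
Compatibility of the two members (thermal + elastic change equal): (α₁ − α₂)ΔT = P·[1/(A₁E₁) + 1/(A₂E₂)].
|α₁ − α₂|·ΔT = 23.3×10⁻⁶ × 197 = 0.00459.
1/(A₁E₁) + 1/(A₂E₂) = 1/(2100×145×10³) + 1/(1000×45×10³) = 2.551×10⁻⁸ N⁻¹.
So P = 0.00459 / 2.551×10⁻⁸ = 180 kN.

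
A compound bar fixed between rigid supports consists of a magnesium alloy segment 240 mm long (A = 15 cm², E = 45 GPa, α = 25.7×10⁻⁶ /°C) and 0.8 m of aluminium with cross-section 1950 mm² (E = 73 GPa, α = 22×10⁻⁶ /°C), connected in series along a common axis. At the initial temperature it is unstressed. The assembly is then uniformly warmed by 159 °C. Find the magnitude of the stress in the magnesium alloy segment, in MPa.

σ ≈ 275 MPa (compressive)

If the supports were absent, the total length change would be Σ αᵢΔT Lᵢ = 25.7×10⁻⁶×159×240 + 22×10⁻⁶×159×800 = 3.779 mm.
The rigid supports impose zero overall length change; the single axial force P common to all segments must satisfy P Σ Lᵢ/(AᵢEᵢ) = δ_free.
The series flexibility is Σ Lᵢ/(AᵢEᵢ) = 240/(1500×45×10³) + 800/(1950×73×10³) = 9.176×10⁻⁶ mm/N.
Hence P = δ_free / Σ(L/AE) = 3.779/9.176×10⁻⁶ = 411.9 kN (compressive).
σ_{magnesium alloy} = P / A = 411900 / 1500 = 274.6 MPa.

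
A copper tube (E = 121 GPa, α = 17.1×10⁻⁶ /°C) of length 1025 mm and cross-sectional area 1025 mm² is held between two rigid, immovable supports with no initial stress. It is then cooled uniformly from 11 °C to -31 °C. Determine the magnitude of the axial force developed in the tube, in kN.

P ≈ 89.1 kN (tensile)

The ends cannot move, so σ = EαΔT = 121×10³ × 17.1×10⁻⁶ × 42 = 86.9 MPa.
P = AEαΔT = 1025 × 121×10³ × 17.1×10⁻⁶ × 42 = 89.07 kN (tensile).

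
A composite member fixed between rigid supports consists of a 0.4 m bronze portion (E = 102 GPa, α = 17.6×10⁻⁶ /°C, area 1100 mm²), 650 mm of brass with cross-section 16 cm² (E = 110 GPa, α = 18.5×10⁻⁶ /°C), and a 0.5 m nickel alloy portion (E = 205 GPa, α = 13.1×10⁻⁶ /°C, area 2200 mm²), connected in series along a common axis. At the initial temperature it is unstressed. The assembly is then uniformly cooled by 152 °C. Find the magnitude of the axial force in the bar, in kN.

Free thermal contraction of the whole bar: Σ αᵢΔT Lᵢ = 17.6×10⁻⁶×152×400 + 18.5×10⁻⁶×152×650 + 13.1×10⁻⁶×152×500 = 3.893 mm.
Since the ends are fixed, an axial force P builds up, equal in every segment, with P · Σ Lᵢ/(AᵢEᵢ) = δ_free.
The series flexibility is Σ Lᵢ/(AᵢEᵢ) = 400/(1100×102×10³) + 650/(1600×110×10³) + 500/(2200×205×10³) = 8.367×10⁻⁶ mm/N.
P = 3.893 / 8.367×10⁻⁶ = 465300 N = 465.3 kN, tensile.

P ≈ 465 kN (tensile)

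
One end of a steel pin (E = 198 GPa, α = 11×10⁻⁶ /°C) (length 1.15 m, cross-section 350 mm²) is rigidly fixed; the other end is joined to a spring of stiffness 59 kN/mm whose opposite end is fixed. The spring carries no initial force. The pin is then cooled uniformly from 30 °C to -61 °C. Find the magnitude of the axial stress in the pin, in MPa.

σ ≈ 98.1 MPa (tensile)

Free thermal contraction: δ_free = αΔT L = 11×10⁻⁶ × 91 × 1150 = 1.151 mm.
With a force P in the spring, the elastic change of the pin is PL/(AE) and that of the spring is P/k; compatibility requires their sum to equal δ_free.
P [ L/(AE) + 1/k ] = δ_free → P [ 1150/(350×198×10³) + 1/(59×10³) ] = 1.151.
P = 1.151 / 3.354×10⁻⁵ = 34320 N.
σ = P/A = 34320/350 = 98.05 MPa.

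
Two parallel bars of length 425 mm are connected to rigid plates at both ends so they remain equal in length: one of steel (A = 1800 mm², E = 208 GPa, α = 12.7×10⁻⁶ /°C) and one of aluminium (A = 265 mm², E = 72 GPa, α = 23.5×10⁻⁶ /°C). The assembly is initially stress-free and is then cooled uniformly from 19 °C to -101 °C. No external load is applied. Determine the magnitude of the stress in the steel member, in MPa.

The aluminium has the larger α, so on cooling it would change length more than the steel if both were free. The rigid plates force a common final length, so the aluminium is put into tension and the steel into compression, with equal and opposite forces P (no external load).
Setting the final lengths equal and cancelling L: (α₁ − α₂)ΔT = P/(A₁E₁) + P/(A₂E₂).
|α₁ − α₂|·ΔT = 10.8×10⁻⁶ × 120 = 0.001296.
1/(A₁E₁) + 1/(A₂E₂) = 1/(1800×208×10³) + 1/(265×72×10³) = 5.508×10⁻⁸ N⁻¹.
So P = 0.001296 / 5.508×10⁻⁸ = 23.53 kN.
σ_{steel} = P/A₁ = 23530/1800 = 13.07 MPa, compressive.

σ ≈ 13.1 MPa (compressive)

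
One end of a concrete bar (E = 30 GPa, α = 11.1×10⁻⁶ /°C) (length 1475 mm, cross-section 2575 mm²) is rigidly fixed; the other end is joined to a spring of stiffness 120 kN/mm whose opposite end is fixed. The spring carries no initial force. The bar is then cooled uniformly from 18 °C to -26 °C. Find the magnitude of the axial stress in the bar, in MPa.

σ ≈ 10.2 MPa (tensile)

If the spring were absent the bar would shorten by αΔT L = 11.1×10⁻⁶ × 44 × 1475 = 0.7204 mm.
Let P be the tensile force in the spring. The bar extends elastically by PL/(AE) and the spring stretches by P/k; together these equal δ_free.
P [ L/(AE) + 1/k ] = δ_free → P [ 1475/(2575×30×10³) + 1/(120×10³) ] = 0.7204.
P = 0.7204 / 2.743×10⁻⁵ = 26270 N.
σ = P/A = 26270/2575 = 10.2 MPa.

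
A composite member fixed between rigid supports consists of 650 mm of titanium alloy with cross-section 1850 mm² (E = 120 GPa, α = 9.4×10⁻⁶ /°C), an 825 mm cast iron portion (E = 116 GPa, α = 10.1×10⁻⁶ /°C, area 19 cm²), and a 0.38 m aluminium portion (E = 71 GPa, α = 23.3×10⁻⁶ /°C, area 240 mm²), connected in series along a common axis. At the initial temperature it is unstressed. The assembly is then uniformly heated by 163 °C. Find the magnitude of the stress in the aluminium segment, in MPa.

With the walls removed the bar would change length by δ_free = Σ αᵢΔT Lᵢ = 9.4×10⁻⁶×163×650 + 10.1×10⁻⁶×163×825 + 23.3×10⁻⁶×163×380 = 3.797 mm.
The walls prevent any net length change, so an axial force P (same in every segment) develops. Compatibility: P · Σ Lᵢ/(AᵢEᵢ) = δ_free.
The series flexibility is Σ Lᵢ/(AᵢEᵢ) = 650/(1850×120×10³) + 825/(1900×116×10³) + 380/(240×71×10³) = 2.897×10⁻⁵ mm/N.
Hence P = δ_free / Σ(L/AE) = 3.797/2.897×10⁻⁵ = 131.1 kN (compressive).
σ_{aluminium} = P / A = 131100 / 240 = 546.1 MPa.

σ ≈ 546 MPa (compressive)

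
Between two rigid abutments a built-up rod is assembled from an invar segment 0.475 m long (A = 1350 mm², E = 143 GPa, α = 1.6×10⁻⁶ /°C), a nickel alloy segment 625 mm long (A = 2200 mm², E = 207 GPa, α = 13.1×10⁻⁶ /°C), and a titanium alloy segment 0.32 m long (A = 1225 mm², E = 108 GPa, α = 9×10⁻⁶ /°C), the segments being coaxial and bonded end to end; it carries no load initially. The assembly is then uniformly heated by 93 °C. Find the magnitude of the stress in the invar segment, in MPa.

σ ≈ 130 MPa (compressive)

Free thermal expansion of the whole bar: Σ αᵢΔT Lᵢ = 1.6×10⁻⁶×93×475 + 13.1×10⁻⁶×93×625 + 9×10⁻⁶×93×320 = 1.1 mm.
The walls prevent any net length change, so an axial force P (same in every segment) develops. Compatibility: P · Σ Lᵢ/(AᵢEᵢ) = δ_free.
The series flexibility is Σ Lᵢ/(AᵢEᵢ) = 475/(1350×143×10³) + 625/(2200×207×10³) + 320/(1225×108×10³) = 6.252×10⁻⁶ mm/N.
So P = 1.1 / 6.252×10⁻⁶ = 175.9 kN, compressive.
σ_{invar} = P / A = 175900 / 1350 = 130.3 MPa.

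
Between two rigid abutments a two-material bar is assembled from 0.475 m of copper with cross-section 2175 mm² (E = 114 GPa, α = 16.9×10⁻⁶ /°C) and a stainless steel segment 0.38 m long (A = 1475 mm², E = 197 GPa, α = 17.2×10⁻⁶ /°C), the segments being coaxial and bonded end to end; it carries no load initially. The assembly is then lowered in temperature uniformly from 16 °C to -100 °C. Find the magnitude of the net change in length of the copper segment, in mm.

|ΔL| ≈ 0.0728 mm

Free thermal contraction of the whole bar: Σ αᵢΔT Lᵢ = 16.9×10⁻⁶×116×475 + 17.2×10⁻⁶×116×380 = 1.689 mm.
Since the ends are fixed, an axial force P builds up, equal in every segment, with P · Σ Lᵢ/(AᵢEᵢ) = δ_free.
Σ Lᵢ/(AᵢEᵢ) = 475/(2175×114×10³) + 380/(1475×197×10³) = 3.223×10⁻⁶ mm/N.
Hence P = δ_free / Σ(L/AE) = 1.689/3.223×10⁻⁶ = 524.1 kN (tensile).
For the copper segment, free thermal change = 16.9×10⁻⁶×116×475 = 0.9312 mm and elastic change from P = 524100×475/(2175×114×10³) = 1.004 mm; these oppose, so the net change is 0.0728 mm (segment lengthens).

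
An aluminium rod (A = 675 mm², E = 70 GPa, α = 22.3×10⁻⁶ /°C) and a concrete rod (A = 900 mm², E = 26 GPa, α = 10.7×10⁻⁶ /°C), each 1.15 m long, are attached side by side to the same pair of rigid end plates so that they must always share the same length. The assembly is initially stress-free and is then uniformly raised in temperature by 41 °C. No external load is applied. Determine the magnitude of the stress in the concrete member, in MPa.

Both members must finish at the same length. With the larger α, the aluminium tends to over-expand; the plates restrain it, putting the aluminium in compression and the concrete in tension. With no external load the two internal forces are equal and opposite, magnitude P.
Equating the net (thermal + elastic) strains gives |α₁ − α₂|·ΔT = P·[1/(A₁E₁) + 1/(A₂E₂)].
|α₁ − α₂|·ΔT = 11.6×10⁻⁶ × 41 = 0.0004756.
1/(A₁E₁) + 1/(A₂E₂) = 1/(675×70×10³) + 1/(900×26×10³) = 6.39×10⁻⁸ N⁻¹.
P = 0.0004756 / 6.39×10⁻⁸ = 7443 N = 7.443 kN.
σ_{concrete} = P/A₂ = 7443/900 = 8.27 MPa, tensile.

σ ≈ 8.27 MPa (tensile)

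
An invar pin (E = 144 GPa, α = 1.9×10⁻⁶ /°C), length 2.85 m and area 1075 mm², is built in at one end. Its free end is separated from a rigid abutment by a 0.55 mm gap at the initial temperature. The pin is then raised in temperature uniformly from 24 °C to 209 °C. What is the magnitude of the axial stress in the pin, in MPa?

σ ≈ 22.8 MPa (compressive)

Free thermal elongation = αΔT L = 1.9×10⁻⁶ × 185 × 2850 = 1.002 mm.
After closing the 0.55 mm clearance, 1.002 − 0.55 = 0.4518 mm of expansion remains to be suppressed by the wall.
Compatibility: PL/(AE) = 0.4518 mm, so σ = P/A = E × (0.4518/2850) = 22.83 MPa.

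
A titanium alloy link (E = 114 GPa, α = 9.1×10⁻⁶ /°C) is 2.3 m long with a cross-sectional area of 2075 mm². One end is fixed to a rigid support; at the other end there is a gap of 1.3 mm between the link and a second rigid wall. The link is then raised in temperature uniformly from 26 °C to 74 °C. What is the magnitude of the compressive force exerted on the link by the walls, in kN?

Unrestrained expansion: δ_free = αΔT L = 9.1×10⁻⁶ × 48 × 2300 = 1.005 mm.
Since δ_free = 1 mm is less than the 1.3 mm gap, the link never touches the wall. No axial force develops.

P ≈ 0 kN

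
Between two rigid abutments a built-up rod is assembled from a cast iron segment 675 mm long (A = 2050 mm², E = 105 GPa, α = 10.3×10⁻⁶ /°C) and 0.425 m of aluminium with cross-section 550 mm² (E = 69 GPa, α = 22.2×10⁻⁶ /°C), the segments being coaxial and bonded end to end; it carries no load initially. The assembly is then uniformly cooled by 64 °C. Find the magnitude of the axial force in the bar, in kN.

Free thermal contraction of the whole bar: Σ αᵢΔT Lᵢ = 10.3×10⁻⁶×64×675 + 22.2×10⁻⁶×64×425 = 1.049 mm.
The walls prevent any net length change, so an axial force P (same in every segment) develops. Compatibility: P · Σ Lᵢ/(AᵢEᵢ) = δ_free.
The series flexibility is Σ Lᵢ/(AᵢEᵢ) = 675/(2050×105×10³) + 425/(550×69×10³) = 1.433×10⁻⁵ mm/N.
So P = 1.049 / 1.433×10⁻⁵ = 73.16 kN, tensile.

P ≈ 73.2 kN (tensile)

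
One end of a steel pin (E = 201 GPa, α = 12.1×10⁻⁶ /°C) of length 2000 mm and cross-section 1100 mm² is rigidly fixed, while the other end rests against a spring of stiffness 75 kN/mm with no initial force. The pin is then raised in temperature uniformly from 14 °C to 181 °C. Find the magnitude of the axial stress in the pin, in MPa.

If the spring were absent the pin would lengthen by αΔT L = 12.1×10⁻⁶ × 167 × 2000 = 4.041 mm.
Let P be the compressive force at the spring. The pin shortens elastically by PL/(AE) and the spring compresses by P/k; together these equal δ_free.
P [ L/(AE) + 1/k ] = δ_free → P [ 2000/(1100×201×10³) + 1/(75×10³) ] = 4.041.
P = 4.041 / 2.238×10⁻⁵ = 180600 N.
σ = P/A = 180600/1100 = 164.2 MPa.

σ ≈ 164 MPa (compressive)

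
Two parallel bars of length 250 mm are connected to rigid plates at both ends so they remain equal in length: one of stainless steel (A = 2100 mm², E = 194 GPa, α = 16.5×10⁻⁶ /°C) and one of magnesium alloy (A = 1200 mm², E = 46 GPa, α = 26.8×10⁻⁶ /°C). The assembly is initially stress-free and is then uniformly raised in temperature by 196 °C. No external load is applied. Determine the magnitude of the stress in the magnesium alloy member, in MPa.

The magnesium alloy has the larger α, so on heating it would change length more than the stainless steel if both were free. The rigid plates force a common final length, so the magnesium alloy is put into compression and the stainless steel into tension, with equal and opposite forces P (no external load).
Equating the net (thermal + elastic) strains gives |α₁ − α₂|·ΔT = P·[1/(A₁E₁) + 1/(A₂E₂)].
|α₁ − α₂|·ΔT = 10.3×10⁻⁶ × 196 = 0.002019.
1/(A₁E₁) + 1/(A₂E₂) = 1/(2100×194×10³) + 1/(1200×46×10³) = 2.057×10⁻⁸ N⁻¹.
So P = 0.002019 / 2.057×10⁻⁸ = 98.14 kN.
σ_{magnesium alloy} = P/A₂ = 98140/1200 = 81.78 MPa, compressive.

σ ≈ 81.8 MPa (compressive)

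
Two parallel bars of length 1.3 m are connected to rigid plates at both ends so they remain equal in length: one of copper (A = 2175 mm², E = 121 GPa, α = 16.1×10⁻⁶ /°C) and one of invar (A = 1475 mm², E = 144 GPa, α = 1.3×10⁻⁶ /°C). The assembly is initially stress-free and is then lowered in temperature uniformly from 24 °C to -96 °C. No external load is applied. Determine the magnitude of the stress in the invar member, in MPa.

σ ≈ 142 MPa (compressive)

The copper has the larger α, so on cooling it would change length more than the invar if both were free. The rigid plates force a common final length, so the copper is put into tension and the invar into compression, with equal and opposite forces P (no external load).
Setting the final lengths equal and cancelling L: (α₁ − α₂)ΔT = P/(A₁E₁) + P/(A₂E₂).
|α₁ − α₂|·ΔT = 14.8×10⁻⁶ × 120 = 0.001776.
1/(A₁E₁) + 1/(A₂E₂) = 1/(2175×121×10³) + 1/(1475×144×10³) = 8.508×10⁻⁹ N⁻¹.
P = 0.001776 / 8.508×10⁻⁹ = 208700 N = 208.7 kN.
σ_{invar} = P/A₂ = 208700/1475 = 141.5 MPa, compressive.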